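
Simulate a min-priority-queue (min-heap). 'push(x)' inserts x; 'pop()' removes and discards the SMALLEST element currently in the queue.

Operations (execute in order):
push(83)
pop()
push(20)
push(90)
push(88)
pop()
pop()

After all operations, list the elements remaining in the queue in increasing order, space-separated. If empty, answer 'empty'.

push(83): heap contents = [83]
pop() → 83: heap contents = []
push(20): heap contents = [20]
push(90): heap contents = [20, 90]
push(88): heap contents = [20, 88, 90]
pop() → 20: heap contents = [88, 90]
pop() → 88: heap contents = [90]

Answer: 90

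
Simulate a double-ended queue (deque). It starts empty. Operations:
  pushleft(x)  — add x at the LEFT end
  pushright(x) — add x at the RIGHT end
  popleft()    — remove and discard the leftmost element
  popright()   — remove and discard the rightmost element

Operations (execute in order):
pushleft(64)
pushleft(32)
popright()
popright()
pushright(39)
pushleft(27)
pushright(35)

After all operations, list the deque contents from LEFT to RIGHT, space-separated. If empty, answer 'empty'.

Answer: 27 39 35

Derivation:
pushleft(64): [64]
pushleft(32): [32, 64]
popright(): [32]
popright(): []
pushright(39): [39]
pushleft(27): [27, 39]
pushright(35): [27, 39, 35]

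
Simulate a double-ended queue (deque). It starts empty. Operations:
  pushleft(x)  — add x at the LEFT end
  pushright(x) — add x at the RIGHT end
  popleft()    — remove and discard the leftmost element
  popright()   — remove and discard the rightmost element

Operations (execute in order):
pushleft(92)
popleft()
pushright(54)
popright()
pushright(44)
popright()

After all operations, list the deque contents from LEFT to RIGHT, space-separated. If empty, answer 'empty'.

pushleft(92): [92]
popleft(): []
pushright(54): [54]
popright(): []
pushright(44): [44]
popright(): []

Answer: empty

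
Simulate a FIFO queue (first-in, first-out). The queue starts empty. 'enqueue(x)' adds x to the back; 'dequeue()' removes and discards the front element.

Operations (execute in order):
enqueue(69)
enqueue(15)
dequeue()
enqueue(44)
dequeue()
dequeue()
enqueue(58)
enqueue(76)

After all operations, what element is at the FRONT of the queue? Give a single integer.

Answer: 58

Derivation:
enqueue(69): queue = [69]
enqueue(15): queue = [69, 15]
dequeue(): queue = [15]
enqueue(44): queue = [15, 44]
dequeue(): queue = [44]
dequeue(): queue = []
enqueue(58): queue = [58]
enqueue(76): queue = [58, 76]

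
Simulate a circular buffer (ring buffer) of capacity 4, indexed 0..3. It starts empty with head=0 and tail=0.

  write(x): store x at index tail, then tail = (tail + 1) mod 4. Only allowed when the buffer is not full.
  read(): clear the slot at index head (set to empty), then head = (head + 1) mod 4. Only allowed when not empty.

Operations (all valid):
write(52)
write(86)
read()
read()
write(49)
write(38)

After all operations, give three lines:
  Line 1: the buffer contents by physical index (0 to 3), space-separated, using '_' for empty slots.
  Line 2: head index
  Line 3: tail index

write(52): buf=[52 _ _ _], head=0, tail=1, size=1
write(86): buf=[52 86 _ _], head=0, tail=2, size=2
read(): buf=[_ 86 _ _], head=1, tail=2, size=1
read(): buf=[_ _ _ _], head=2, tail=2, size=0
write(49): buf=[_ _ 49 _], head=2, tail=3, size=1
write(38): buf=[_ _ 49 38], head=2, tail=0, size=2

Answer: _ _ 49 38
2
0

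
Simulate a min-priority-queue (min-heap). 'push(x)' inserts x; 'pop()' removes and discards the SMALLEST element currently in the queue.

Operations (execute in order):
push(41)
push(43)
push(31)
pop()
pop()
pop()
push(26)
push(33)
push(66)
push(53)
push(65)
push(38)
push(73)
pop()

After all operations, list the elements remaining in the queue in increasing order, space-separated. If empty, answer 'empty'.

Answer: 33 38 53 65 66 73

Derivation:
push(41): heap contents = [41]
push(43): heap contents = [41, 43]
push(31): heap contents = [31, 41, 43]
pop() → 31: heap contents = [41, 43]
pop() → 41: heap contents = [43]
pop() → 43: heap contents = []
push(26): heap contents = [26]
push(33): heap contents = [26, 33]
push(66): heap contents = [26, 33, 66]
push(53): heap contents = [26, 33, 53, 66]
push(65): heap contents = [26, 33, 53, 65, 66]
push(38): heap contents = [26, 33, 38, 53, 65, 66]
push(73): heap contents = [26, 33, 38, 53, 65, 66, 73]
pop() → 26: heap contents = [33, 38, 53, 65, 66, 73]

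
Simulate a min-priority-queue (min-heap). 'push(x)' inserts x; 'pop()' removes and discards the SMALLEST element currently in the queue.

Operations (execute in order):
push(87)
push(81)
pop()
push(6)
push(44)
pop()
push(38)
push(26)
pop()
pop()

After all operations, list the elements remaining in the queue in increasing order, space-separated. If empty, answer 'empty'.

push(87): heap contents = [87]
push(81): heap contents = [81, 87]
pop() → 81: heap contents = [87]
push(6): heap contents = [6, 87]
push(44): heap contents = [6, 44, 87]
pop() → 6: heap contents = [44, 87]
push(38): heap contents = [38, 44, 87]
push(26): heap contents = [26, 38, 44, 87]
pop() → 26: heap contents = [38, 44, 87]
pop() → 38: heap contents = [44, 87]

Answer: 44 87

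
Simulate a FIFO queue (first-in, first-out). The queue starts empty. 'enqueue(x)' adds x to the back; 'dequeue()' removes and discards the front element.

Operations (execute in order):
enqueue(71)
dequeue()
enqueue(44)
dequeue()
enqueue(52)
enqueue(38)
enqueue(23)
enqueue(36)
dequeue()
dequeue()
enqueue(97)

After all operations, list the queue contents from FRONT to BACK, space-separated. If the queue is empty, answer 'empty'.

enqueue(71): [71]
dequeue(): []
enqueue(44): [44]
dequeue(): []
enqueue(52): [52]
enqueue(38): [52, 38]
enqueue(23): [52, 38, 23]
enqueue(36): [52, 38, 23, 36]
dequeue(): [38, 23, 36]
dequeue(): [23, 36]
enqueue(97): [23, 36, 97]

Answer: 23 36 97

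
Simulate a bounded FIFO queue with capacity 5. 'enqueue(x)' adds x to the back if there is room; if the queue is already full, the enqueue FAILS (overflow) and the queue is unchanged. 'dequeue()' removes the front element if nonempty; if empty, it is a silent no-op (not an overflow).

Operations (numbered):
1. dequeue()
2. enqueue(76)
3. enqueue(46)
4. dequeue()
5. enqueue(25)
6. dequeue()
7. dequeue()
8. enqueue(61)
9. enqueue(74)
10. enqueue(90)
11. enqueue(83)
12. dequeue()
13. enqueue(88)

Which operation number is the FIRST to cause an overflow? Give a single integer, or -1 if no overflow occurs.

Answer: -1

Derivation:
1. dequeue(): empty, no-op, size=0
2. enqueue(76): size=1
3. enqueue(46): size=2
4. dequeue(): size=1
5. enqueue(25): size=2
6. dequeue(): size=1
7. dequeue(): size=0
8. enqueue(61): size=1
9. enqueue(74): size=2
10. enqueue(90): size=3
11. enqueue(83): size=4
12. dequeue(): size=3
13. enqueue(88): size=4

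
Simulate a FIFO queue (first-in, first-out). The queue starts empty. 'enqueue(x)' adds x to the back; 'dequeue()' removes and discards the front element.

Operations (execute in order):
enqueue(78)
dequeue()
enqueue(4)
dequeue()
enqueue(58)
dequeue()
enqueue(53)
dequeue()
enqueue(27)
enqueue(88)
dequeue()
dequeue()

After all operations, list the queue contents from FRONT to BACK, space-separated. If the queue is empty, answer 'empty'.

enqueue(78): [78]
dequeue(): []
enqueue(4): [4]
dequeue(): []
enqueue(58): [58]
dequeue(): []
enqueue(53): [53]
dequeue(): []
enqueue(27): [27]
enqueue(88): [27, 88]
dequeue(): [88]
dequeue(): []

Answer: empty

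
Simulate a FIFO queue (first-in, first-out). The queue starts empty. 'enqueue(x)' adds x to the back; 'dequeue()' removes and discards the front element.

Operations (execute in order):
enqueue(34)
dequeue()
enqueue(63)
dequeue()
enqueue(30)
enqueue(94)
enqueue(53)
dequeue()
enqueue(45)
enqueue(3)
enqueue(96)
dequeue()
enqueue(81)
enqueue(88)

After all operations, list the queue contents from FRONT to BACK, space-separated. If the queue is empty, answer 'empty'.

enqueue(34): [34]
dequeue(): []
enqueue(63): [63]
dequeue(): []
enqueue(30): [30]
enqueue(94): [30, 94]
enqueue(53): [30, 94, 53]
dequeue(): [94, 53]
enqueue(45): [94, 53, 45]
enqueue(3): [94, 53, 45, 3]
enqueue(96): [94, 53, 45, 3, 96]
dequeue(): [53, 45, 3, 96]
enqueue(81): [53, 45, 3, 96, 81]
enqueue(88): [53, 45, 3, 96, 81, 88]

Answer: 53 45 3 96 81 88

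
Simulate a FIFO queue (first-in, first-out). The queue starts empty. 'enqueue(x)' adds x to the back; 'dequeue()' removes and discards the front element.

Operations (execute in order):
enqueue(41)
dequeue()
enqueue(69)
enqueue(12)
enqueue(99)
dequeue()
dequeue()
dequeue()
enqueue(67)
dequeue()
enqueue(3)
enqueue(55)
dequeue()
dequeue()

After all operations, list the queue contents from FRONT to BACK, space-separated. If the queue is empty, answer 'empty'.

enqueue(41): [41]
dequeue(): []
enqueue(69): [69]
enqueue(12): [69, 12]
enqueue(99): [69, 12, 99]
dequeue(): [12, 99]
dequeue(): [99]
dequeue(): []
enqueue(67): [67]
dequeue(): []
enqueue(3): [3]
enqueue(55): [3, 55]
dequeue(): [55]
dequeue(): []

Answer: empty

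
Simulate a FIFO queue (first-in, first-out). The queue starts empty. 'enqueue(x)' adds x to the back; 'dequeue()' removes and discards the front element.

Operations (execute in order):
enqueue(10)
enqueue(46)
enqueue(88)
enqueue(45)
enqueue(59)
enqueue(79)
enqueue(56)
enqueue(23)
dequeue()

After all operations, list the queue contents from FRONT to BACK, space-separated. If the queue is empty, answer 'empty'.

enqueue(10): [10]
enqueue(46): [10, 46]
enqueue(88): [10, 46, 88]
enqueue(45): [10, 46, 88, 45]
enqueue(59): [10, 46, 88, 45, 59]
enqueue(79): [10, 46, 88, 45, 59, 79]
enqueue(56): [10, 46, 88, 45, 59, 79, 56]
enqueue(23): [10, 46, 88, 45, 59, 79, 56, 23]
dequeue(): [46, 88, 45, 59, 79, 56, 23]

Answer: 46 88 45 59 79 56 23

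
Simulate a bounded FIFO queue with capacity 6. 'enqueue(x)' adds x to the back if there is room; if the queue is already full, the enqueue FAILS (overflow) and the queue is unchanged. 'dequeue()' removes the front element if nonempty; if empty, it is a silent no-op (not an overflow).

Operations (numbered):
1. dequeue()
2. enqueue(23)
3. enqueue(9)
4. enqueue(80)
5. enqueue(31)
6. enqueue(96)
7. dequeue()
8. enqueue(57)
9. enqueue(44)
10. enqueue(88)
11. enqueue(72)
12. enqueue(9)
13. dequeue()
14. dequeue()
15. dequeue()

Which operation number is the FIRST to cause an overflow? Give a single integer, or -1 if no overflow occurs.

1. dequeue(): empty, no-op, size=0
2. enqueue(23): size=1
3. enqueue(9): size=2
4. enqueue(80): size=3
5. enqueue(31): size=4
6. enqueue(96): size=5
7. dequeue(): size=4
8. enqueue(57): size=5
9. enqueue(44): size=6
10. enqueue(88): size=6=cap → OVERFLOW (fail)
11. enqueue(72): size=6=cap → OVERFLOW (fail)
12. enqueue(9): size=6=cap → OVERFLOW (fail)
13. dequeue(): size=5
14. dequeue(): size=4
15. dequeue(): size=3

Answer: 10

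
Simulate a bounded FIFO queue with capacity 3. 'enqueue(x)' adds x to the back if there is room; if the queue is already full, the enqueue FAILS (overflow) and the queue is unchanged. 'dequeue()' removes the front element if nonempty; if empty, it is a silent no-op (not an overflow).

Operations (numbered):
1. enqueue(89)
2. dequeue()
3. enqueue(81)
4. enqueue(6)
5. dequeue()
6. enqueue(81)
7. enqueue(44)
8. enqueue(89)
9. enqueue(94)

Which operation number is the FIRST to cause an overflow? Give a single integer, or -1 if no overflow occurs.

1. enqueue(89): size=1
2. dequeue(): size=0
3. enqueue(81): size=1
4. enqueue(6): size=2
5. dequeue(): size=1
6. enqueue(81): size=2
7. enqueue(44): size=3
8. enqueue(89): size=3=cap → OVERFLOW (fail)
9. enqueue(94): size=3=cap → OVERFLOW (fail)

Answer: 8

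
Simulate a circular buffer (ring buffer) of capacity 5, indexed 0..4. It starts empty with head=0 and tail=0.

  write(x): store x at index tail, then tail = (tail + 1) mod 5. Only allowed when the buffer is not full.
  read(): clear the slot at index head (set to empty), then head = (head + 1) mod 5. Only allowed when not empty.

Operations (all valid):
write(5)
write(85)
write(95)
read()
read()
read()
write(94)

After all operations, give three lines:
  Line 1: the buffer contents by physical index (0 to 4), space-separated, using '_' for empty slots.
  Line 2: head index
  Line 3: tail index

Answer: _ _ _ 94 _
3
4

Derivation:
write(5): buf=[5 _ _ _ _], head=0, tail=1, size=1
write(85): buf=[5 85 _ _ _], head=0, tail=2, size=2
write(95): buf=[5 85 95 _ _], head=0, tail=3, size=3
read(): buf=[_ 85 95 _ _], head=1, tail=3, size=2
read(): buf=[_ _ 95 _ _], head=2, tail=3, size=1
read(): buf=[_ _ _ _ _], head=3, tail=3, size=0
write(94): buf=[_ _ _ 94 _], head=3, tail=4, size=1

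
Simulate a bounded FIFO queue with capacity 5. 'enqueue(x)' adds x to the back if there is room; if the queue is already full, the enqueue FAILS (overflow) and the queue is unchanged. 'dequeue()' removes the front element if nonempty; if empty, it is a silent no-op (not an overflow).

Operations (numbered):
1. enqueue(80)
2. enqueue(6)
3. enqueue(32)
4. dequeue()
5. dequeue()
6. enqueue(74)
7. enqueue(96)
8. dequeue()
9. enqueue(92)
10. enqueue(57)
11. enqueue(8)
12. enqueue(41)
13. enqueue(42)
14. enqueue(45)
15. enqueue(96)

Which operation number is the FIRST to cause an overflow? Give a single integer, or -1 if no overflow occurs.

1. enqueue(80): size=1
2. enqueue(6): size=2
3. enqueue(32): size=3
4. dequeue(): size=2
5. dequeue(): size=1
6. enqueue(74): size=2
7. enqueue(96): size=3
8. dequeue(): size=2
9. enqueue(92): size=3
10. enqueue(57): size=4
11. enqueue(8): size=5
12. enqueue(41): size=5=cap → OVERFLOW (fail)
13. enqueue(42): size=5=cap → OVERFLOW (fail)
14. enqueue(45): size=5=cap → OVERFLOW (fail)
15. enqueue(96): size=5=cap → OVERFLOW (fail)

Answer: 12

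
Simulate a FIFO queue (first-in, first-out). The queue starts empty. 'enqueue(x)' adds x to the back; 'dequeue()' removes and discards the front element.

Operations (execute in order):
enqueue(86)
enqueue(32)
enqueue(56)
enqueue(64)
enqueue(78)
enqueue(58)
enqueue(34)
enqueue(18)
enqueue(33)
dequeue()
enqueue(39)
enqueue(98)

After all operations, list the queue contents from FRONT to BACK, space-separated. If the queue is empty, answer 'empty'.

enqueue(86): [86]
enqueue(32): [86, 32]
enqueue(56): [86, 32, 56]
enqueue(64): [86, 32, 56, 64]
enqueue(78): [86, 32, 56, 64, 78]
enqueue(58): [86, 32, 56, 64, 78, 58]
enqueue(34): [86, 32, 56, 64, 78, 58, 34]
enqueue(18): [86, 32, 56, 64, 78, 58, 34, 18]
enqueue(33): [86, 32, 56, 64, 78, 58, 34, 18, 33]
dequeue(): [32, 56, 64, 78, 58, 34, 18, 33]
enqueue(39): [32, 56, 64, 78, 58, 34, 18, 33, 39]
enqueue(98): [32, 56, 64, 78, 58, 34, 18, 33, 39, 98]

Answer: 32 56 64 78 58 34 18 33 39 98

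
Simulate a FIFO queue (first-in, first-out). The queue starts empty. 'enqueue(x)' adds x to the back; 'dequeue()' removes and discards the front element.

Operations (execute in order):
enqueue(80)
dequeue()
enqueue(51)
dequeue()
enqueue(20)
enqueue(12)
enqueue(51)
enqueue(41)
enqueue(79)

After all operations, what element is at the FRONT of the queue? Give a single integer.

Answer: 20

Derivation:
enqueue(80): queue = [80]
dequeue(): queue = []
enqueue(51): queue = [51]
dequeue(): queue = []
enqueue(20): queue = [20]
enqueue(12): queue = [20, 12]
enqueue(51): queue = [20, 12, 51]
enqueue(41): queue = [20, 12, 51, 41]
enqueue(79): queue = [20, 12, 51, 41, 79]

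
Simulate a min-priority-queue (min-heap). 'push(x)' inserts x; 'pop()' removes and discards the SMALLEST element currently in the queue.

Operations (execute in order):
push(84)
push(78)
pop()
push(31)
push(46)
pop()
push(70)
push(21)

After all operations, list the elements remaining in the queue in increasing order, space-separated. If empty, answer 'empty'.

push(84): heap contents = [84]
push(78): heap contents = [78, 84]
pop() → 78: heap contents = [84]
push(31): heap contents = [31, 84]
push(46): heap contents = [31, 46, 84]
pop() → 31: heap contents = [46, 84]
push(70): heap contents = [46, 70, 84]
push(21): heap contents = [21, 46, 70, 84]

Answer: 21 46 70 84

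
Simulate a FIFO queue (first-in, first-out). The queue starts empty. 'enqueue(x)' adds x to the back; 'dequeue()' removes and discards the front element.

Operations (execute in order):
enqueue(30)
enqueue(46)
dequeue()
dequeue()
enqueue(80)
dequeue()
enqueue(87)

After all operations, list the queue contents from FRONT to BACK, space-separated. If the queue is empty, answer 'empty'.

enqueue(30): [30]
enqueue(46): [30, 46]
dequeue(): [46]
dequeue(): []
enqueue(80): [80]
dequeue(): []
enqueue(87): [87]

Answer: 87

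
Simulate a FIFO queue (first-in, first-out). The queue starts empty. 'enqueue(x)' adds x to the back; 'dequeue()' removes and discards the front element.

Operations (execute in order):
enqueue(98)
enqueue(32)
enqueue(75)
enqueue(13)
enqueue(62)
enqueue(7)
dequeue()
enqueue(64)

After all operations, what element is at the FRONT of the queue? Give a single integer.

enqueue(98): queue = [98]
enqueue(32): queue = [98, 32]
enqueue(75): queue = [98, 32, 75]
enqueue(13): queue = [98, 32, 75, 13]
enqueue(62): queue = [98, 32, 75, 13, 62]
enqueue(7): queue = [98, 32, 75, 13, 62, 7]
dequeue(): queue = [32, 75, 13, 62, 7]
enqueue(64): queue = [32, 75, 13, 62, 7, 64]

Answer: 32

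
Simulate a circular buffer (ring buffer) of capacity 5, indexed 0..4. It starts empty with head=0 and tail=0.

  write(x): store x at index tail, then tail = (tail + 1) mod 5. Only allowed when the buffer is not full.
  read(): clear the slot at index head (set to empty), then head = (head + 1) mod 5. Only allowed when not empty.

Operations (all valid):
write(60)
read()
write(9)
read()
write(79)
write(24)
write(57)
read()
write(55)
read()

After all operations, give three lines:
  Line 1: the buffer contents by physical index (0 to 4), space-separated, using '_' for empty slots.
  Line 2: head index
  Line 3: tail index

Answer: 55 _ _ _ 57
4
1

Derivation:
write(60): buf=[60 _ _ _ _], head=0, tail=1, size=1
read(): buf=[_ _ _ _ _], head=1, tail=1, size=0
write(9): buf=[_ 9 _ _ _], head=1, tail=2, size=1
read(): buf=[_ _ _ _ _], head=2, tail=2, size=0
write(79): buf=[_ _ 79 _ _], head=2, tail=3, size=1
write(24): buf=[_ _ 79 24 _], head=2, tail=4, size=2
write(57): buf=[_ _ 79 24 57], head=2, tail=0, size=3
read(): buf=[_ _ _ 24 57], head=3, tail=0, size=2
write(55): buf=[55 _ _ 24 57], head=3, tail=1, size=3
read(): buf=[55 _ _ _ 57], head=4, tail=1, size=2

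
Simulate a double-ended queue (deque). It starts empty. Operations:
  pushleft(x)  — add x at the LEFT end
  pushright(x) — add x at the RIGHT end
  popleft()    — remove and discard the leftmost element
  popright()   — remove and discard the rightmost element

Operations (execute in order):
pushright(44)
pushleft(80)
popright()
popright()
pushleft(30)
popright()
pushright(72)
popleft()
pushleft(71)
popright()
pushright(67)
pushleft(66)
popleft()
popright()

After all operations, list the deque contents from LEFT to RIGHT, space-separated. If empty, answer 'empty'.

pushright(44): [44]
pushleft(80): [80, 44]
popright(): [80]
popright(): []
pushleft(30): [30]
popright(): []
pushright(72): [72]
popleft(): []
pushleft(71): [71]
popright(): []
pushright(67): [67]
pushleft(66): [66, 67]
popleft(): [67]
popright(): []

Answer: empty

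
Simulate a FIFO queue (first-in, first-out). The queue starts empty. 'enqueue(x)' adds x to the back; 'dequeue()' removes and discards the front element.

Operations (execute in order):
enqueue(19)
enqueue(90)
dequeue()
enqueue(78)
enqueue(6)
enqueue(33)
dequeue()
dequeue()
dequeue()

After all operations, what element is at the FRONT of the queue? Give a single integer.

Answer: 33

Derivation:
enqueue(19): queue = [19]
enqueue(90): queue = [19, 90]
dequeue(): queue = [90]
enqueue(78): queue = [90, 78]
enqueue(6): queue = [90, 78, 6]
enqueue(33): queue = [90, 78, 6, 33]
dequeue(): queue = [78, 6, 33]
dequeue(): queue = [6, 33]
dequeue(): queue = [33]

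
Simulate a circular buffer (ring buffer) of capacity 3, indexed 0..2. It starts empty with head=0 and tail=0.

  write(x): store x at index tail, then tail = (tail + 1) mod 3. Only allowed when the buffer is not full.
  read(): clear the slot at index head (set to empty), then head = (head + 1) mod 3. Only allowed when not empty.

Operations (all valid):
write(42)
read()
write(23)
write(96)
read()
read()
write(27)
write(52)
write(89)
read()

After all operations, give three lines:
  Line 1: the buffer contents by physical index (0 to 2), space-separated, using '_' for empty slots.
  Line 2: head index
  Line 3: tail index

Answer: _ 52 89
1
0

Derivation:
write(42): buf=[42 _ _], head=0, tail=1, size=1
read(): buf=[_ _ _], head=1, tail=1, size=0
write(23): buf=[_ 23 _], head=1, tail=2, size=1
write(96): buf=[_ 23 96], head=1, tail=0, size=2
read(): buf=[_ _ 96], head=2, tail=0, size=1
read(): buf=[_ _ _], head=0, tail=0, size=0
write(27): buf=[27 _ _], head=0, tail=1, size=1
write(52): buf=[27 52 _], head=0, tail=2, size=2
write(89): buf=[27 52 89], head=0, tail=0, size=3
read(): buf=[_ 52 89], head=1, tail=0, size=2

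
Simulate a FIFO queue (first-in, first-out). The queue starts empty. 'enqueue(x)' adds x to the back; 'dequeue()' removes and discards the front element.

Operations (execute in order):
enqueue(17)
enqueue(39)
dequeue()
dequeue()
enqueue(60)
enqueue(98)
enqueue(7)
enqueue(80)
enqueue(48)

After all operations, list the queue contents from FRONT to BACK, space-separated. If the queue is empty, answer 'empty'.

enqueue(17): [17]
enqueue(39): [17, 39]
dequeue(): [39]
dequeue(): []
enqueue(60): [60]
enqueue(98): [60, 98]
enqueue(7): [60, 98, 7]
enqueue(80): [60, 98, 7, 80]
enqueue(48): [60, 98, 7, 80, 48]

Answer: 60 98 7 80 48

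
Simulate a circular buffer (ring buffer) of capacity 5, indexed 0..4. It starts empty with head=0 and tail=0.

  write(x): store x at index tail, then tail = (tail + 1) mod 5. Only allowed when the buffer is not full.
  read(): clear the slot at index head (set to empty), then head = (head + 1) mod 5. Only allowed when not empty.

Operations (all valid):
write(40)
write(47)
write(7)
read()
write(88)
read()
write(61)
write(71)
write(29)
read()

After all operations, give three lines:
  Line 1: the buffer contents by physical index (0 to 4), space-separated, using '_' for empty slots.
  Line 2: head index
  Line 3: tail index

write(40): buf=[40 _ _ _ _], head=0, tail=1, size=1
write(47): buf=[40 47 _ _ _], head=0, tail=2, size=2
write(7): buf=[40 47 7 _ _], head=0, tail=3, size=3
read(): buf=[_ 47 7 _ _], head=1, tail=3, size=2
write(88): buf=[_ 47 7 88 _], head=1, tail=4, size=3
read(): buf=[_ _ 7 88 _], head=2, tail=4, size=2
write(61): buf=[_ _ 7 88 61], head=2, tail=0, size=3
write(71): buf=[71 _ 7 88 61], head=2, tail=1, size=4
write(29): buf=[71 29 7 88 61], head=2, tail=2, size=5
read(): buf=[71 29 _ 88 61], head=3, tail=2, size=4

Answer: 71 29 _ 88 61
3
2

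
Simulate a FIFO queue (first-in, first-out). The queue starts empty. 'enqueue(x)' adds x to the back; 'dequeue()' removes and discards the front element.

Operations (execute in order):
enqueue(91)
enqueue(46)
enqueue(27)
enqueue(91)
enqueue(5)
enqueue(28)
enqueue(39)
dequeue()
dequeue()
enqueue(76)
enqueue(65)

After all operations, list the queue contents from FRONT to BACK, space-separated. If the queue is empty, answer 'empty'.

enqueue(91): [91]
enqueue(46): [91, 46]
enqueue(27): [91, 46, 27]
enqueue(91): [91, 46, 27, 91]
enqueue(5): [91, 46, 27, 91, 5]
enqueue(28): [91, 46, 27, 91, 5, 28]
enqueue(39): [91, 46, 27, 91, 5, 28, 39]
dequeue(): [46, 27, 91, 5, 28, 39]
dequeue(): [27, 91, 5, 28, 39]
enqueue(76): [27, 91, 5, 28, 39, 76]
enqueue(65): [27, 91, 5, 28, 39, 76, 65]

Answer: 27 91 5 28 39 76 65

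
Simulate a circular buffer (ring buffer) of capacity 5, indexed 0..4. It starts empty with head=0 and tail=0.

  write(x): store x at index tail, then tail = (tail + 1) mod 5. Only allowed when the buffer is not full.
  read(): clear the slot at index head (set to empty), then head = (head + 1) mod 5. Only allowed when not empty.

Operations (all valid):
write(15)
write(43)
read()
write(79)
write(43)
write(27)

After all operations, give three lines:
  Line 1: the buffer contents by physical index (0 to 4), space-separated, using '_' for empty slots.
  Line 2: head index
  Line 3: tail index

Answer: _ 43 79 43 27
1
0

Derivation:
write(15): buf=[15 _ _ _ _], head=0, tail=1, size=1
write(43): buf=[15 43 _ _ _], head=0, tail=2, size=2
read(): buf=[_ 43 _ _ _], head=1, tail=2, size=1
write(79): buf=[_ 43 79 _ _], head=1, tail=3, size=2
write(43): buf=[_ 43 79 43 _], head=1, tail=4, size=3
write(27): buf=[_ 43 79 43 27], head=1, tail=0, size=4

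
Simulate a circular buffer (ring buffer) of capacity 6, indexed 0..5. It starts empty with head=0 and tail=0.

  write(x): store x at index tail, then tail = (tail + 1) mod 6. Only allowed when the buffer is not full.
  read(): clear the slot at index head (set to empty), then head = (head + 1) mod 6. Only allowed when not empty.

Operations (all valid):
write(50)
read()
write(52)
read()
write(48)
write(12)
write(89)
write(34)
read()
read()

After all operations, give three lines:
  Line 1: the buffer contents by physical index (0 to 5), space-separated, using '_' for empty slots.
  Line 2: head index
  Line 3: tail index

Answer: _ _ _ _ 89 34
4
0

Derivation:
write(50): buf=[50 _ _ _ _ _], head=0, tail=1, size=1
read(): buf=[_ _ _ _ _ _], head=1, tail=1, size=0
write(52): buf=[_ 52 _ _ _ _], head=1, tail=2, size=1
read(): buf=[_ _ _ _ _ _], head=2, tail=2, size=0
write(48): buf=[_ _ 48 _ _ _], head=2, tail=3, size=1
write(12): buf=[_ _ 48 12 _ _], head=2, tail=4, size=2
write(89): buf=[_ _ 48 12 89 _], head=2, tail=5, size=3
write(34): buf=[_ _ 48 12 89 34], head=2, tail=0, size=4
read(): buf=[_ _ _ 12 89 34], head=3, tail=0, size=3
read(): buf=[_ _ _ _ 89 34], head=4, tail=0, size=2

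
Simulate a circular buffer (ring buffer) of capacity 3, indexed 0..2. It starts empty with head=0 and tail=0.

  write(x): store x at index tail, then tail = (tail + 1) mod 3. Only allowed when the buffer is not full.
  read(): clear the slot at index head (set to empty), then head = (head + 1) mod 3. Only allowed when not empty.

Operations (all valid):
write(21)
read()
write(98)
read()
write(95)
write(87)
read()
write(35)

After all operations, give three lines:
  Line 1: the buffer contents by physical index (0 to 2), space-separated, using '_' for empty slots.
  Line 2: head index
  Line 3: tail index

write(21): buf=[21 _ _], head=0, tail=1, size=1
read(): buf=[_ _ _], head=1, tail=1, size=0
write(98): buf=[_ 98 _], head=1, tail=2, size=1
read(): buf=[_ _ _], head=2, tail=2, size=0
write(95): buf=[_ _ 95], head=2, tail=0, size=1
write(87): buf=[87 _ 95], head=2, tail=1, size=2
read(): buf=[87 _ _], head=0, tail=1, size=1
write(35): buf=[87 35 _], head=0, tail=2, size=2

Answer: 87 35 _
0
2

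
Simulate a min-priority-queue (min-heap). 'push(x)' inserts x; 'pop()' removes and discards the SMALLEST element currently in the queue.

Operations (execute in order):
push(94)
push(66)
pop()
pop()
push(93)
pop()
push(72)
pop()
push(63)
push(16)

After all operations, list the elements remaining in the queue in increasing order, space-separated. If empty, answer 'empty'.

Answer: 16 63

Derivation:
push(94): heap contents = [94]
push(66): heap contents = [66, 94]
pop() → 66: heap contents = [94]
pop() → 94: heap contents = []
push(93): heap contents = [93]
pop() → 93: heap contents = []
push(72): heap contents = [72]
pop() → 72: heap contents = []
push(63): heap contents = [63]
push(16): heap contents = [16, 63]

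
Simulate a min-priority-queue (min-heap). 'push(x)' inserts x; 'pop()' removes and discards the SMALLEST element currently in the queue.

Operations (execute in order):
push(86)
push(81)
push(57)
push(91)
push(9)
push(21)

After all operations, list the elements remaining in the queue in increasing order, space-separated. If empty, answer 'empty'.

Answer: 9 21 57 81 86 91

Derivation:
push(86): heap contents = [86]
push(81): heap contents = [81, 86]
push(57): heap contents = [57, 81, 86]
push(91): heap contents = [57, 81, 86, 91]
push(9): heap contents = [9, 57, 81, 86, 91]
push(21): heap contents = [9, 21, 57, 81, 86, 91]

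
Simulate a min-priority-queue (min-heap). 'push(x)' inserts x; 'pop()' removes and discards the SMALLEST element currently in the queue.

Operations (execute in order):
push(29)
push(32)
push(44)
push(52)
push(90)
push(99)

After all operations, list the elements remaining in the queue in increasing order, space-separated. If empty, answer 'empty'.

push(29): heap contents = [29]
push(32): heap contents = [29, 32]
push(44): heap contents = [29, 32, 44]
push(52): heap contents = [29, 32, 44, 52]
push(90): heap contents = [29, 32, 44, 52, 90]
push(99): heap contents = [29, 32, 44, 52, 90, 99]

Answer: 29 32 44 52 90 99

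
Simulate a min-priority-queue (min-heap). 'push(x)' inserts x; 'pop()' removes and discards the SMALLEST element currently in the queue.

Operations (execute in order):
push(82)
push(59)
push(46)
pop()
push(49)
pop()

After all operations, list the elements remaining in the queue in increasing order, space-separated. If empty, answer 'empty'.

Answer: 59 82

Derivation:
push(82): heap contents = [82]
push(59): heap contents = [59, 82]
push(46): heap contents = [46, 59, 82]
pop() → 46: heap contents = [59, 82]
push(49): heap contents = [49, 59, 82]
pop() → 49: heap contents = [59, 82]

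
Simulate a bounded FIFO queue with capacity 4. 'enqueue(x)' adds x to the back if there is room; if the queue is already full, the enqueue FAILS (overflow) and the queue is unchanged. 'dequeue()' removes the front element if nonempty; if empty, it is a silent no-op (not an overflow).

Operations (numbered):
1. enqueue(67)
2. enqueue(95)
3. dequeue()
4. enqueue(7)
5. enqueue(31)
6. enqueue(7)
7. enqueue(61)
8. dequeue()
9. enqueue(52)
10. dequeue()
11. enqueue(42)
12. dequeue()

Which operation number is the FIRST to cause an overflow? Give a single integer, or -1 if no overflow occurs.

Answer: 7

Derivation:
1. enqueue(67): size=1
2. enqueue(95): size=2
3. dequeue(): size=1
4. enqueue(7): size=2
5. enqueue(31): size=3
6. enqueue(7): size=4
7. enqueue(61): size=4=cap → OVERFLOW (fail)
8. dequeue(): size=3
9. enqueue(52): size=4
10. dequeue(): size=3
11. enqueue(42): size=4
12. dequeue(): size=3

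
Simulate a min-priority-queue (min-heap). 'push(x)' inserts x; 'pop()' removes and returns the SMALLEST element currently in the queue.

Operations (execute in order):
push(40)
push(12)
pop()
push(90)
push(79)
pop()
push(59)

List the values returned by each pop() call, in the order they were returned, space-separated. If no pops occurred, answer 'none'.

Answer: 12 40

Derivation:
push(40): heap contents = [40]
push(12): heap contents = [12, 40]
pop() → 12: heap contents = [40]
push(90): heap contents = [40, 90]
push(79): heap contents = [40, 79, 90]
pop() → 40: heap contents = [79, 90]
push(59): heap contents = [59, 79, 90]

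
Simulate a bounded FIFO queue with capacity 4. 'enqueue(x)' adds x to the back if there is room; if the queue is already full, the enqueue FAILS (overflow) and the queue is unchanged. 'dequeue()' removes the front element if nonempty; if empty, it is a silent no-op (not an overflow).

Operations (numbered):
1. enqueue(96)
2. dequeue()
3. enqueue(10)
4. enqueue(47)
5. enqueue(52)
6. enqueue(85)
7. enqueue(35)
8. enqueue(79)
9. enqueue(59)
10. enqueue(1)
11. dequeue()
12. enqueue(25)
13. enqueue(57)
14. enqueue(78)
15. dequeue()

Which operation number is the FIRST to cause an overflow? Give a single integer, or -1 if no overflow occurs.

Answer: 7

Derivation:
1. enqueue(96): size=1
2. dequeue(): size=0
3. enqueue(10): size=1
4. enqueue(47): size=2
5. enqueue(52): size=3
6. enqueue(85): size=4
7. enqueue(35): size=4=cap → OVERFLOW (fail)
8. enqueue(79): size=4=cap → OVERFLOW (fail)
9. enqueue(59): size=4=cap → OVERFLOW (fail)
10. enqueue(1): size=4=cap → OVERFLOW (fail)
11. dequeue(): size=3
12. enqueue(25): size=4
13. enqueue(57): size=4=cap → OVERFLOW (fail)
14. enqueue(78): size=4=cap → OVERFLOW (fail)
15. dequeue(): size=3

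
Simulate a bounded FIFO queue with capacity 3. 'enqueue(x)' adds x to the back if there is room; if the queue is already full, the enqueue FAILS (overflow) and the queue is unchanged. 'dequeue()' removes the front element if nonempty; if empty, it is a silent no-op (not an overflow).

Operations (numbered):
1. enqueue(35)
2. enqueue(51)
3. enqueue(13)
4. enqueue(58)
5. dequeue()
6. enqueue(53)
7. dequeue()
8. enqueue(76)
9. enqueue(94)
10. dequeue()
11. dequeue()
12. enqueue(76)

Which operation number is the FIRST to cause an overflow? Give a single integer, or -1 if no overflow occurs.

1. enqueue(35): size=1
2. enqueue(51): size=2
3. enqueue(13): size=3
4. enqueue(58): size=3=cap → OVERFLOW (fail)
5. dequeue(): size=2
6. enqueue(53): size=3
7. dequeue(): size=2
8. enqueue(76): size=3
9. enqueue(94): size=3=cap → OVERFLOW (fail)
10. dequeue(): size=2
11. dequeue(): size=1
12. enqueue(76): size=2

Answer: 4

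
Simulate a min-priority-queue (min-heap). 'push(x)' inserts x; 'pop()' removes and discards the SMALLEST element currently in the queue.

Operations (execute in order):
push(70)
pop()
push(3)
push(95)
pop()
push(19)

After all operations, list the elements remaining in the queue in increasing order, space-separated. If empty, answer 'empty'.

Answer: 19 95

Derivation:
push(70): heap contents = [70]
pop() → 70: heap contents = []
push(3): heap contents = [3]
push(95): heap contents = [3, 95]
pop() → 3: heap contents = [95]
push(19): heap contents = [19, 95]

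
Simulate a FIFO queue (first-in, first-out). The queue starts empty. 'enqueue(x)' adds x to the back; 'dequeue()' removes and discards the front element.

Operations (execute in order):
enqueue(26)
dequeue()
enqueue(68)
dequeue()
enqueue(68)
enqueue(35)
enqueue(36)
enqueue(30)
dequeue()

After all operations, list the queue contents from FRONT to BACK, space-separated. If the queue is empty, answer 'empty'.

enqueue(26): [26]
dequeue(): []
enqueue(68): [68]
dequeue(): []
enqueue(68): [68]
enqueue(35): [68, 35]
enqueue(36): [68, 35, 36]
enqueue(30): [68, 35, 36, 30]
dequeue(): [35, 36, 30]

Answer: 35 36 30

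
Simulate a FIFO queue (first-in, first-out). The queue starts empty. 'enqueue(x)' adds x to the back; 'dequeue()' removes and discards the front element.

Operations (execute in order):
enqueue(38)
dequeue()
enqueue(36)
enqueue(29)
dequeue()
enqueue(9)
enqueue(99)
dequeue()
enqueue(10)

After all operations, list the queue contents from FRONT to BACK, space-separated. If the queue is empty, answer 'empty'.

enqueue(38): [38]
dequeue(): []
enqueue(36): [36]
enqueue(29): [36, 29]
dequeue(): [29]
enqueue(9): [29, 9]
enqueue(99): [29, 9, 99]
dequeue(): [9, 99]
enqueue(10): [9, 99, 10]

Answer: 9 99 10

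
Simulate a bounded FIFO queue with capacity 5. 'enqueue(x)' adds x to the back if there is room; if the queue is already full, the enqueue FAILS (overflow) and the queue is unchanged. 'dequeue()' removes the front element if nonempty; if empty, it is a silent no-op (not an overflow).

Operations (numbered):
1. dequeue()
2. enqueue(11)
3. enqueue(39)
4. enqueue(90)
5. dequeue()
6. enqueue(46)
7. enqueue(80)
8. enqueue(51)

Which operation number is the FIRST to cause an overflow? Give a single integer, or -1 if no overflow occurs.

1. dequeue(): empty, no-op, size=0
2. enqueue(11): size=1
3. enqueue(39): size=2
4. enqueue(90): size=3
5. dequeue(): size=2
6. enqueue(46): size=3
7. enqueue(80): size=4
8. enqueue(51): size=5

Answer: -1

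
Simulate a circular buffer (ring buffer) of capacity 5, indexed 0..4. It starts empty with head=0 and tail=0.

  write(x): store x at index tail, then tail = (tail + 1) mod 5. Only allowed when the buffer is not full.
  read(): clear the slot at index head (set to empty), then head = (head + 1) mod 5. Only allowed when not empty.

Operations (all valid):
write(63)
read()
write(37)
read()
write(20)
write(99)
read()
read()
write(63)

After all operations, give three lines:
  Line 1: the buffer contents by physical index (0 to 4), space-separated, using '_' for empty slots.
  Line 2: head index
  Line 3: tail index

Answer: _ _ _ _ 63
4
0

Derivation:
write(63): buf=[63 _ _ _ _], head=0, tail=1, size=1
read(): buf=[_ _ _ _ _], head=1, tail=1, size=0
write(37): buf=[_ 37 _ _ _], head=1, tail=2, size=1
read(): buf=[_ _ _ _ _], head=2, tail=2, size=0
write(20): buf=[_ _ 20 _ _], head=2, tail=3, size=1
write(99): buf=[_ _ 20 99 _], head=2, tail=4, size=2
read(): buf=[_ _ _ 99 _], head=3, tail=4, size=1
read(): buf=[_ _ _ _ _], head=4, tail=4, size=0
write(63): buf=[_ _ _ _ 63], head=4, tail=0, size=1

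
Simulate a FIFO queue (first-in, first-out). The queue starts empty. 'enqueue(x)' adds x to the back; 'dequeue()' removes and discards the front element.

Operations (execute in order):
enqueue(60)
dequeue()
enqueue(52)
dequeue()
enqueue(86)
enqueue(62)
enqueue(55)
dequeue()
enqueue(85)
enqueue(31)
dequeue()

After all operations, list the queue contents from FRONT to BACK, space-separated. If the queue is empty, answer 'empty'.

Answer: 55 85 31

Derivation:
enqueue(60): [60]
dequeue(): []
enqueue(52): [52]
dequeue(): []
enqueue(86): [86]
enqueue(62): [86, 62]
enqueue(55): [86, 62, 55]
dequeue(): [62, 55]
enqueue(85): [62, 55, 85]
enqueue(31): [62, 55, 85, 31]
dequeue(): [55, 85, 31]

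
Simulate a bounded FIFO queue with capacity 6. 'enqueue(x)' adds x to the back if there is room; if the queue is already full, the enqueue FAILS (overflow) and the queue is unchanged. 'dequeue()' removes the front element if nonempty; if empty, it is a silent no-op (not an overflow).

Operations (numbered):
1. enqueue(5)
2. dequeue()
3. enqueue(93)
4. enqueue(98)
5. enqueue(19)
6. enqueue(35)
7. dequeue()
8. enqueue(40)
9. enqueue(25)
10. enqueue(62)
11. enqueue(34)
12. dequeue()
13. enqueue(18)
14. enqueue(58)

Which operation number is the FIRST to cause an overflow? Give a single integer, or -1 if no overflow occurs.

Answer: 11

Derivation:
1. enqueue(5): size=1
2. dequeue(): size=0
3. enqueue(93): size=1
4. enqueue(98): size=2
5. enqueue(19): size=3
6. enqueue(35): size=4
7. dequeue(): size=3
8. enqueue(40): size=4
9. enqueue(25): size=5
10. enqueue(62): size=6
11. enqueue(34): size=6=cap → OVERFLOW (fail)
12. dequeue(): size=5
13. enqueue(18): size=6
14. enqueue(58): size=6=cap → OVERFLOW (fail)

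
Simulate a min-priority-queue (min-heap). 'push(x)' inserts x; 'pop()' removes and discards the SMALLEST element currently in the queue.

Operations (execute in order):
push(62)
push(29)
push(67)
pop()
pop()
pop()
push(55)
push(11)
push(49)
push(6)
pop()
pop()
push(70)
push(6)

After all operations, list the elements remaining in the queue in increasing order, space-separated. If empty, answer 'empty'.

Answer: 6 49 55 70

Derivation:
push(62): heap contents = [62]
push(29): heap contents = [29, 62]
push(67): heap contents = [29, 62, 67]
pop() → 29: heap contents = [62, 67]
pop() → 62: heap contents = [67]
pop() → 67: heap contents = []
push(55): heap contents = [55]
push(11): heap contents = [11, 55]
push(49): heap contents = [11, 49, 55]
push(6): heap contents = [6, 11, 49, 55]
pop() → 6: heap contents = [11, 49, 55]
pop() → 11: heap contents = [49, 55]
push(70): heap contents = [49, 55, 70]
push(6): heap contents = [6, 49, 55, 70]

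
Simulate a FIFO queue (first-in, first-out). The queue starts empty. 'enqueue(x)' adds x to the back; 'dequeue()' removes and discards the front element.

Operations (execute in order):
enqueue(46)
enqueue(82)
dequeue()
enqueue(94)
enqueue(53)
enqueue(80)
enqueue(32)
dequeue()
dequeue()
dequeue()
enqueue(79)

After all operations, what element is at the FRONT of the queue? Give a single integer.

Answer: 80

Derivation:
enqueue(46): queue = [46]
enqueue(82): queue = [46, 82]
dequeue(): queue = [82]
enqueue(94): queue = [82, 94]
enqueue(53): queue = [82, 94, 53]
enqueue(80): queue = [82, 94, 53, 80]
enqueue(32): queue = [82, 94, 53, 80, 32]
dequeue(): queue = [94, 53, 80, 32]
dequeue(): queue = [53, 80, 32]
dequeue(): queue = [80, 32]
enqueue(79): queue = [80, 32, 79]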